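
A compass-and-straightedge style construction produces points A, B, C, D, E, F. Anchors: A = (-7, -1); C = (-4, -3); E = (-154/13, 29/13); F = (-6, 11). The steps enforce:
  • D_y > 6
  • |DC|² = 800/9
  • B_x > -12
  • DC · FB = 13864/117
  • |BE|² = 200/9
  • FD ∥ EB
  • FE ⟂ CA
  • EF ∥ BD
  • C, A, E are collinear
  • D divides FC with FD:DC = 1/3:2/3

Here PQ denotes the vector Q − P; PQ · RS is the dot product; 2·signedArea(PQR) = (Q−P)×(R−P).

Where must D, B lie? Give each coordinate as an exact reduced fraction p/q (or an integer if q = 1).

1. D_x = -16/3  [D divides FC with FD:DC = 1/3:2/3]
2. D_y = 19/3  [D divides FC with FD:DC = 1/3:2/3]
   → D = (-16/3, 19/3)
3. B_x = -436/39  [EF ∥ BD ∩ FD ∥ EB]
4. B_y = -95/39  [EF ∥ BD ∩ FD ∥ EB]
   → B = (-436/39, -95/39)

B = (-436/39, -95/39)
D = (-16/3, 19/3)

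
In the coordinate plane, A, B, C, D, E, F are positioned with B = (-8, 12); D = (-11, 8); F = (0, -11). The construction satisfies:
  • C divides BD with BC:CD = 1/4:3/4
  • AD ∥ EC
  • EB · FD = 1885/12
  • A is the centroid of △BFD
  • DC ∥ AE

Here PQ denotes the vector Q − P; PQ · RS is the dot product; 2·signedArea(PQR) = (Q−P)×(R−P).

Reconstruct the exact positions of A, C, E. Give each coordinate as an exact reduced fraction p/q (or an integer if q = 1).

1. A_x = -19/3  [A is the centroid of △BFD]
2. A_y = 3  [A is the centroid of △BFD]
   → A = (-19/3, 3)
3. C_x = -35/4  [C divides BD with BC:CD = 1/4:3/4]
4. C_y = 11  [C divides BD with BC:CD = 1/4:3/4]
   → C = (-35/4, 11)
5. E_x = -49/12  [AD ∥ EC ∩ DC ∥ AE]
6. E_y = 6  [AD ∥ EC ∩ DC ∥ AE]
   → E = (-49/12, 6)

A = (-19/3, 3)
C = (-35/4, 11)
E = (-49/12, 6)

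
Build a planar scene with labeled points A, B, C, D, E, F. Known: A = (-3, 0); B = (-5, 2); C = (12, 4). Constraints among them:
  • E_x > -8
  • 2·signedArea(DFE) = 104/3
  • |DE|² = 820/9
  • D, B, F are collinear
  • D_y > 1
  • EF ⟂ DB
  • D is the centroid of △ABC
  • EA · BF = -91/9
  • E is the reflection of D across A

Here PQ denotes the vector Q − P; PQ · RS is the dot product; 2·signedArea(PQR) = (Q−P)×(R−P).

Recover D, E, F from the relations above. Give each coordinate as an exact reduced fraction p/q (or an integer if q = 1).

D = (4/3, 2)
E = (-22/3, -2)
F = (-22/3, 2)

1. D_x = 4/3  [D is the centroid of △ABC]
2. D_y = 2  [D is the centroid of △ABC]
   → D = (4/3, 2)
3. E_x = -22/3  [E is the reflection of D across A]
4. E_y = -2  [E is the reflection of D across A]
   → E = (-22/3, -2)
5. F_x = -22/3  [D, B, F are collinear ∩ EF ⟂ DB]
6. F_y = 2  [D, B, F are collinear ∩ EF ⟂ DB]
   → F = (-22/3, 2)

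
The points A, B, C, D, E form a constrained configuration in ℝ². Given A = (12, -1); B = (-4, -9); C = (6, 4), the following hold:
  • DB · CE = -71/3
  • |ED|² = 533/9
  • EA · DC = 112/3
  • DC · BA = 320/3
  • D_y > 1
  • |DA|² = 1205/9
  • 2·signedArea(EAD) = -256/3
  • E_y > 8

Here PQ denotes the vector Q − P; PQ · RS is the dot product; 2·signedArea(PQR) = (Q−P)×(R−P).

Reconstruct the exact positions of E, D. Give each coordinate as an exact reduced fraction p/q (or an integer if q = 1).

1. D_x = 2/3  [line -16·x + -8·y + 64/3 = 0 ∩ |DA|² = 1205/9]
2. D_y = 4/3  [line -16·x + -8·y + 64/3 = 0 ∩ |DA|² = 1205/9]
   → D = (2/3, 4/3)
3. E_x = 0  [2·signedArea(EAD) = -256/3 ∩ DB · CE = -71/3]
4. E_y = 9  [2·signedArea(EAD) = -256/3 ∩ DB · CE = -71/3]
   → E = (0, 9)

D = (2/3, 4/3)
E = (0, 9)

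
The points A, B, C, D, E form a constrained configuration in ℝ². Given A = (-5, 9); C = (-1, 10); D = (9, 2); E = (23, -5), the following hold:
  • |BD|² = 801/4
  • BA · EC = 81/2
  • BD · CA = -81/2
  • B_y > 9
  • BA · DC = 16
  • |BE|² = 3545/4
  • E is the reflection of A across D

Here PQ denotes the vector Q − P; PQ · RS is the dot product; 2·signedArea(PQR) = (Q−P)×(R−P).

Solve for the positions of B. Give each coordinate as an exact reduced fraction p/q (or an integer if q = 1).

1. B_x = -3  [BA · DC = 16 ∩ BA · EC = 81/2]
2. B_y = 19/2  [BA · DC = 16 ∩ BA · EC = 81/2]
   → B = (-3, 19/2)

B = (-3, 19/2)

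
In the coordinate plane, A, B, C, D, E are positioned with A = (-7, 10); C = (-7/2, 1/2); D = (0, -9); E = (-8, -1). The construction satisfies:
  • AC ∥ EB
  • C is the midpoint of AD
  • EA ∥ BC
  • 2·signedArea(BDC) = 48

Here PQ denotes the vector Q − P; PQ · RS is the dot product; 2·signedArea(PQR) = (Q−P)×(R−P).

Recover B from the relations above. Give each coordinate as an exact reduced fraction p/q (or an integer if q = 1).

1. B_x = -9/2  [EA ∥ BC ∩ AC ∥ EB]
2. B_y = -21/2  [EA ∥ BC ∩ AC ∥ EB]
   → B = (-9/2, -21/2)

B = (-9/2, -21/2)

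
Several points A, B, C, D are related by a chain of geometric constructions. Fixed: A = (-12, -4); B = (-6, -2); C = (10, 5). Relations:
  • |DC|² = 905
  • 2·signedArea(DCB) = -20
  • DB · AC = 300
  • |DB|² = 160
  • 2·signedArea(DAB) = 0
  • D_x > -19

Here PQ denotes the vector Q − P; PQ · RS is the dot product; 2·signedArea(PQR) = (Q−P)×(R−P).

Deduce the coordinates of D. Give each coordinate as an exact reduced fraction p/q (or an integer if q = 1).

D = (-18, -6)

1. D_x = -18  [2·signedArea(DAB) = 0 ∩ DB · AC = 300]
2. D_y = -6  [2·signedArea(DAB) = 0 ∩ DB · AC = 300]
   → D = (-18, -6)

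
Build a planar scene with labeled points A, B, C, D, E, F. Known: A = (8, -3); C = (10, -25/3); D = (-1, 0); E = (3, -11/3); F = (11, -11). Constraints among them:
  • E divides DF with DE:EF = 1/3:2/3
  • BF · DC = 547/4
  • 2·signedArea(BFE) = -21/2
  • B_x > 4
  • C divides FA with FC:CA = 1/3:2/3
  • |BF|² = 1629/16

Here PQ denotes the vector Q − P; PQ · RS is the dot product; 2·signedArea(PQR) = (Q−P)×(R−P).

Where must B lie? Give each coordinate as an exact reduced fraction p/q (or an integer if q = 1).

1. B_x = 17/4  [2·signedArea(BFE) = -21/2 ∩ BF · DC = 547/4]
2. B_y = -7/2  [2·signedArea(BFE) = -21/2 ∩ BF · DC = 547/4]
   → B = (17/4, -7/2)

B = (17/4, -7/2)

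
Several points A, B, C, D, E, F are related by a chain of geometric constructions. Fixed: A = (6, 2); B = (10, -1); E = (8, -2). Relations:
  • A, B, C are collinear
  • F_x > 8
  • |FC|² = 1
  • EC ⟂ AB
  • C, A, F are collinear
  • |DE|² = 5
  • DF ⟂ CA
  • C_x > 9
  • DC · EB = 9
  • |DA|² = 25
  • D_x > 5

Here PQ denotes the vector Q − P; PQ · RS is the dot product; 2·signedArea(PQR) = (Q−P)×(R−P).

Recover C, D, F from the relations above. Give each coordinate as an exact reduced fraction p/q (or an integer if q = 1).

1. C_x = 46/5  [A, B, C are collinear ∩ EC ⟂ AB]
2. C_y = -2/5  [A, B, C are collinear ∩ EC ⟂ AB]
   → C = (46/5, -2/5)
3. D_x = 6  [line -2·x + -1·y + 9 = 0 ∩ |DE|² = 5]
4. D_y = -3  [line -2·x + -1·y + 9 = 0 ∩ |DE|² = 5]
   → D = (6, -3)
5. F_x = 42/5  [C, A, F are collinear ∩ DF ⟂ CA]
6. F_y = 1/5  [C, A, F are collinear ∩ DF ⟂ CA]
   → F = (42/5, 1/5)

C = (46/5, -2/5)
D = (6, -3)
F = (42/5, 1/5)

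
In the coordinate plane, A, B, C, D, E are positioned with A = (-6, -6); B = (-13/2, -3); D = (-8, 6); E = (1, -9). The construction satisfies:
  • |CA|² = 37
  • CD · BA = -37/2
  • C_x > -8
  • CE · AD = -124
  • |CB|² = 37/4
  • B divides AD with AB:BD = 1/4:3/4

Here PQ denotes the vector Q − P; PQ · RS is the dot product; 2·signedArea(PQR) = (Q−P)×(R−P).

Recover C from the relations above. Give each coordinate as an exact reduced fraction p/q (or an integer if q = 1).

1. C_x = -7  [line -1/2·x + 3·y + -7/2 = 0 ∩ |CA|² = 37]
2. C_y = 0  [line -1/2·x + 3·y + -7/2 = 0 ∩ |CA|² = 37]
   → C = (-7, 0)

C = (-7, 0)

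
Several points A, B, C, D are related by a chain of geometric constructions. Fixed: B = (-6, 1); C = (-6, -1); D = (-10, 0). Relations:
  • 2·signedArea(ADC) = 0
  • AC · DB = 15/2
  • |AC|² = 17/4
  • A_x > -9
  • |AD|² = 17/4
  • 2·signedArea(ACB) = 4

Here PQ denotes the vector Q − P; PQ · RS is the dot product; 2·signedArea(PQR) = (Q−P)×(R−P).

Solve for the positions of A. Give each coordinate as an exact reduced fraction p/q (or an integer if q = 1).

1. A_x = -8  [2·signedArea(ADC) = 0 ∩ AC · DB = 15/2]
2. A_y = -1/2  [2·signedArea(ADC) = 0 ∩ AC · DB = 15/2]
   → A = (-8, -1/2)

A = (-8, -1/2)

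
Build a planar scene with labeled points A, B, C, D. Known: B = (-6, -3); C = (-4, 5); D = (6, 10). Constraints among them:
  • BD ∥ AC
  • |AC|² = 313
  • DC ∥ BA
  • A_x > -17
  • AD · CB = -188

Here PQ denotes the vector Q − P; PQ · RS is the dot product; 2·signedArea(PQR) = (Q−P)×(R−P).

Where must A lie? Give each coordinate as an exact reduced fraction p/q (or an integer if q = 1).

1. A_x = -16  [BD ∥ AC ∩ DC ∥ BA]
2. A_y = -8  [BD ∥ AC ∩ DC ∥ BA]
   → A = (-16, -8)

A = (-16, -8)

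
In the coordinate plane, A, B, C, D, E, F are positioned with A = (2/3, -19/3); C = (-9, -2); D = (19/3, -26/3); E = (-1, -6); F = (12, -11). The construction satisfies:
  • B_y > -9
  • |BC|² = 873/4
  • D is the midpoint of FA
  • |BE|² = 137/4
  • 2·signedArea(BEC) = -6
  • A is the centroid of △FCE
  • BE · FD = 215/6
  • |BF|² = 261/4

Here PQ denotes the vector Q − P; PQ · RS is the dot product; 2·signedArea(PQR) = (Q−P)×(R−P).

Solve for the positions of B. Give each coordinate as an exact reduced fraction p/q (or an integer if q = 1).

1. B_x = 9/2  [BE · FD = 215/6 ∩ 2·signedArea(BEC) = -6]
2. B_y = -8  [BE · FD = 215/6 ∩ 2·signedArea(BEC) = -6]
   → B = (9/2, -8)

B = (9/2, -8)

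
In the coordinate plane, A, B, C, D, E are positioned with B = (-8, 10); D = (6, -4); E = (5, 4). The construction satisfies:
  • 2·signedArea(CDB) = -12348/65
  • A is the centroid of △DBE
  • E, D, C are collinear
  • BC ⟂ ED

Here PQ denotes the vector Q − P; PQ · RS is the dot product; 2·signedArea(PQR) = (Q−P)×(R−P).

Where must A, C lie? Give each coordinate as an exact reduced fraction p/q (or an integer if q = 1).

A = (1, 10/3)
C = (264/65, 748/65)

1. A_x = 1  [A is the centroid of △DBE]
2. A_y = 10/3  [A is the centroid of △DBE]
   → A = (1, 10/3)
3. C_x = 264/65  [E, D, C are collinear ∩ BC ⟂ ED]
4. C_y = 748/65  [E, D, C are collinear ∩ BC ⟂ ED]
   → C = (264/65, 748/65)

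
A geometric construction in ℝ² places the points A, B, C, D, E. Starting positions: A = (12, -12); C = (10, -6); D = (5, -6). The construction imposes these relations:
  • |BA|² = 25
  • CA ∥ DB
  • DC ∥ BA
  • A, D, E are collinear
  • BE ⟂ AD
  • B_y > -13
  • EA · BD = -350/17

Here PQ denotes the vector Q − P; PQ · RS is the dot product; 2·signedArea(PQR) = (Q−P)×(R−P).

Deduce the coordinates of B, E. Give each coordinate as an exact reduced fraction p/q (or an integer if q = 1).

1. B_x = 7  [DC ∥ BA ∩ CA ∥ DB]
2. B_y = -12  [DC ∥ BA ∩ CA ∥ DB]
   → B = (7, -12)
3. E_x = 155/17  [A, D, E are collinear ∩ BE ⟂ AD]
4. E_y = -162/17  [A, D, E are collinear ∩ BE ⟂ AD]
   → E = (155/17, -162/17)

B = (7, -12)
E = (155/17, -162/17)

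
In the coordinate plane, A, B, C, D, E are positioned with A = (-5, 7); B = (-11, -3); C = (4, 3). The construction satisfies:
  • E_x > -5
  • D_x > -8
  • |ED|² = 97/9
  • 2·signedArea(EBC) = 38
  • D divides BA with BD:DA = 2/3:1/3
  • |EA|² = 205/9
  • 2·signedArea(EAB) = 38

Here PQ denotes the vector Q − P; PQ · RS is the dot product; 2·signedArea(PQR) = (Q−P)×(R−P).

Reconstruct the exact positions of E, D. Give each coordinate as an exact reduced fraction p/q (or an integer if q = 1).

1. E_x = -4  [2·signedArea(EAB) = 38 ∩ 2·signedArea(EBC) = 38]
2. E_y = 7/3  [2·signedArea(EAB) = 38 ∩ 2·signedArea(EBC) = 38]
   → E = (-4, 7/3)
3. D_x = -7  [D divides BA with BD:DA = 2/3:1/3]
4. D_y = 11/3  [D divides BA with BD:DA = 2/3:1/3]
   → D = (-7, 11/3)

D = (-7, 11/3)
E = (-4, 7/3)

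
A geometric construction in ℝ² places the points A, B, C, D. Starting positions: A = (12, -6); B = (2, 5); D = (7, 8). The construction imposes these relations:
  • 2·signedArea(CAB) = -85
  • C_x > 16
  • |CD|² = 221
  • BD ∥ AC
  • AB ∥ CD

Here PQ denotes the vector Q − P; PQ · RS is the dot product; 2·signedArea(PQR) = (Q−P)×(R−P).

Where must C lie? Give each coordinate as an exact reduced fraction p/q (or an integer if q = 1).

1. C_x = 17  [AB ∥ CD ∩ BD ∥ AC]
2. C_y = -3  [AB ∥ CD ∩ BD ∥ AC]
   → C = (17, -3)

C = (17, -3)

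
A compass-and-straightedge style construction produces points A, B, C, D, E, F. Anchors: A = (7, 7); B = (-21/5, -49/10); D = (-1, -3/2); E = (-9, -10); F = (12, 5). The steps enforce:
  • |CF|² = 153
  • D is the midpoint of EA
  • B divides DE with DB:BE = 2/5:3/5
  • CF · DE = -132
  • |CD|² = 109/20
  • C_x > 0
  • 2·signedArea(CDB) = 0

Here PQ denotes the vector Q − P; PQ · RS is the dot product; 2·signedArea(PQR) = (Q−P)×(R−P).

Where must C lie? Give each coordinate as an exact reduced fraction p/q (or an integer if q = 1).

1. C_x = 3/5  [2·signedArea(CDB) = 0 ∩ CF · DE = -132]
2. C_y = 1/5  [2·signedArea(CDB) = 0 ∩ CF · DE = -132]
   → C = (3/5, 1/5)

C = (3/5, 1/5)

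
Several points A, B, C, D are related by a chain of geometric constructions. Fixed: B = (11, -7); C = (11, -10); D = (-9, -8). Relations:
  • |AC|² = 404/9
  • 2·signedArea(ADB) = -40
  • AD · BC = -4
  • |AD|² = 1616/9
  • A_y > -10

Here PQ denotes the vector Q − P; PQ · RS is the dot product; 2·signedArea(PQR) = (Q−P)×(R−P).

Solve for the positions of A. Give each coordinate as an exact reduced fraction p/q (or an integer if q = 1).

A = (13/3, -28/3)

1. A_x = 13/3  [2·signedArea(ADB) = -40 ∩ AD · BC = -4]
2. A_y = -28/3  [2·signedArea(ADB) = -40 ∩ AD · BC = -4]
   → A = (13/3, -28/3)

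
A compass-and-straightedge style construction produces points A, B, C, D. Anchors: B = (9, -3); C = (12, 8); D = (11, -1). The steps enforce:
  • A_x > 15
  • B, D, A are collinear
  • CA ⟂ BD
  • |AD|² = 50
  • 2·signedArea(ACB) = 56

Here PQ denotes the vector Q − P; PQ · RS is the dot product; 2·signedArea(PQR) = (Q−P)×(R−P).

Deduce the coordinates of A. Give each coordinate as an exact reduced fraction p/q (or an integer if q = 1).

1. A_x = 16  [B, D, A are collinear ∩ CA ⟂ BD]
2. A_y = 4  [B, D, A are collinear ∩ CA ⟂ BD]
   → A = (16, 4)

A = (16, 4)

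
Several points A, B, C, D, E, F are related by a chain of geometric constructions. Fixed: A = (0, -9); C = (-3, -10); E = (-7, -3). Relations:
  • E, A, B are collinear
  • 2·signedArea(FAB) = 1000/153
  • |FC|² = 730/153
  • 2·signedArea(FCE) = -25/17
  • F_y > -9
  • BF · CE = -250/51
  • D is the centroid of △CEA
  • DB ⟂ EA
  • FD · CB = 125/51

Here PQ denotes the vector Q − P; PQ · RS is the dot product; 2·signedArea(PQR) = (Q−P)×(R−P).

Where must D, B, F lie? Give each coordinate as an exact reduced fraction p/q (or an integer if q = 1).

1. D_x = -10/3  [D is the centroid of △CEA]
2. D_y = -22/3  [D is the centroid of △CEA]
   → D = (-10/3, -22/3)
3. B_x = -140/51  [E, A, B are collinear ∩ DB ⟂ EA]
4. B_y = -113/17  [E, A, B are collinear ∩ DB ⟂ EA]
   → B = (-140/51, -113/17)
5. F_x = -200/51  [2·signedArea(FAB) = 1000/153 ∩ FD · CB = 125/51]
6. F_y = -409/51  [2·signedArea(FAB) = 1000/153 ∩ FD · CB = 125/51]
   → F = (-200/51, -409/51)

B = (-140/51, -113/17)
D = (-10/3, -22/3)
F = (-200/51, -409/51)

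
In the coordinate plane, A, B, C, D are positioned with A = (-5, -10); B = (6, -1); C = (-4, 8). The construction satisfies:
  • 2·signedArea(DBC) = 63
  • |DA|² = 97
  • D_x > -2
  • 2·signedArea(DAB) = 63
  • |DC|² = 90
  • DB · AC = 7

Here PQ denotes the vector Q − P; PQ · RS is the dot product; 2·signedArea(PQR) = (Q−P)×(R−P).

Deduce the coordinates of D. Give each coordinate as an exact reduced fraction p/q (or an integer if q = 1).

D = (-1, -1)

1. D_x = -1  [DB · AC = 7 ∩ 2·signedArea(DBC) = 63]
2. D_y = -1  [DB · AC = 7 ∩ 2·signedArea(DBC) = 63]
   → D = (-1, -1)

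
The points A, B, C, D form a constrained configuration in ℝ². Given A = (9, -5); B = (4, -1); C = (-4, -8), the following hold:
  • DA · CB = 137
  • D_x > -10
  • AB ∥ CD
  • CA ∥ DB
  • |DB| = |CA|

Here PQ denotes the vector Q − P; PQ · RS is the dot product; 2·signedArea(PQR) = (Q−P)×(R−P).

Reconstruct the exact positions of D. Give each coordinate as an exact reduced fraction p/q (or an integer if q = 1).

1. D_x = -9  [CA ∥ DB ∩ AB ∥ CD]
2. D_y = -4  [CA ∥ DB ∩ AB ∥ CD]
   → D = (-9, -4)

D = (-9, -4)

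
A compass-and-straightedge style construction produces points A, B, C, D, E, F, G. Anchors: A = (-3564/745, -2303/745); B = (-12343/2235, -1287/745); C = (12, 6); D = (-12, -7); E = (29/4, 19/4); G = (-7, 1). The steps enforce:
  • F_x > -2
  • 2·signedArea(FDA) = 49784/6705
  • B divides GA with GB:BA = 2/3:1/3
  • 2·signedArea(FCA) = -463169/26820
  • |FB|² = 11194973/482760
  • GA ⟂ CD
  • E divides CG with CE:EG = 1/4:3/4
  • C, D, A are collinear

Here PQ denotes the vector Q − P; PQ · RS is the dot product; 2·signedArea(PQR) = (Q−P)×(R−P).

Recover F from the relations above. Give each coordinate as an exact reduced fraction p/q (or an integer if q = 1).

F = (-5465/5364, -41/1788)

1. F_x = -5465/5364  [line 6773/745·x + -12504/745·y + 238097/26820 = 0 ∩ |FB|² = 11194973/482760]
2. F_y = -41/1788  [line 6773/745·x + -12504/745·y + 238097/26820 = 0 ∩ |FB|² = 11194973/482760]
   → F = (-5465/5364, -41/1788)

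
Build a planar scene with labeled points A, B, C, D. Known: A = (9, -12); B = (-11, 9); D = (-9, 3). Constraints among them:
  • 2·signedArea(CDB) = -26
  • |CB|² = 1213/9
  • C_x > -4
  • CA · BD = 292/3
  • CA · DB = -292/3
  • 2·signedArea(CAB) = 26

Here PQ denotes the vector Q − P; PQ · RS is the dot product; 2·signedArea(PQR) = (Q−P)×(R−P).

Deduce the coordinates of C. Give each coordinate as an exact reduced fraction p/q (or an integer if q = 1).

1. C_x = -11/3  [CA · DB = -292/3 ∩ 2·signedArea(CDB) = -26]
2. C_y = 0  [CA · DB = -292/3 ∩ 2·signedArea(CDB) = -26]
   → C = (-11/3, 0)

C = (-11/3, 0)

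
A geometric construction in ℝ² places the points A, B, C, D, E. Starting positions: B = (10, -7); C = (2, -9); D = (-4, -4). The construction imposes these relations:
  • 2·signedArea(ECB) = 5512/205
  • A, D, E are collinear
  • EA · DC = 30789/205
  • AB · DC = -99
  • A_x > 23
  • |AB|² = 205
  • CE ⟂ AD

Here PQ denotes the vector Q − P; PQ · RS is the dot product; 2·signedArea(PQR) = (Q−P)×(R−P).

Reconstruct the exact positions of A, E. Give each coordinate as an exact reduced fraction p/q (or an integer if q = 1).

A = (24, -10)
E = (566/205, -1117/205)

1. A_x = 24  [line -6·x + 5·y + 194 = 0 ∩ |AB|² = 205]
2. A_y = -10  [line -6·x + 5·y + 194 = 0 ∩ |AB|² = 205]
   → A = (24, -10)
3. E_x = 566/205  [A, D, E are collinear ∩ CE ⟂ AD]
4. E_y = -1117/205  [A, D, E are collinear ∩ CE ⟂ AD]
   → E = (566/205, -1117/205)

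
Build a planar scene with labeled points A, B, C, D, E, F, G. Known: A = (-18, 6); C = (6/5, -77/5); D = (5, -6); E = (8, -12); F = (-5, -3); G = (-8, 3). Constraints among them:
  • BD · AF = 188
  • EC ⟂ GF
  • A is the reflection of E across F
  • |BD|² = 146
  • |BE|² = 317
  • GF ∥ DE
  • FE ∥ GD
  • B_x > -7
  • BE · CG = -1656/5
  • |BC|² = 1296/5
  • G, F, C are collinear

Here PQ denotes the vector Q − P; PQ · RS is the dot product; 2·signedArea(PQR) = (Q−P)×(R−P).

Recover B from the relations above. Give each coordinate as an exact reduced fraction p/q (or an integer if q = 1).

1. B_x = -6  [BD · AF = 188 ∩ BE · CG = -1656/5]
2. B_y = -1  [BD · AF = 188 ∩ BE · CG = -1656/5]
   → B = (-6, -1)

B = (-6, -1)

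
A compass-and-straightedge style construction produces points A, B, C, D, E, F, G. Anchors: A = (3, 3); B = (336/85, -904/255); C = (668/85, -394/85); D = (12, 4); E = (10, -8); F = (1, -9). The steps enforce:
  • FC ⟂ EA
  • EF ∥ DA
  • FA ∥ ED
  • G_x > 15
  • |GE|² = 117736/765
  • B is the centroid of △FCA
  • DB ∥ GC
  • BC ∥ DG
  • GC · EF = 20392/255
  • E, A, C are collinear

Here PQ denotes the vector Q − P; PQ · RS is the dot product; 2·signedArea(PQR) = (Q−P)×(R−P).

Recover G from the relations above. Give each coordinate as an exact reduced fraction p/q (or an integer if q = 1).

G = (1352/85, 742/255)

1. G_x = 1352/85  [DB ∥ GC ∩ BC ∥ DG]
2. G_y = 742/255  [DB ∥ GC ∩ BC ∥ DG]
   → G = (1352/85, 742/255)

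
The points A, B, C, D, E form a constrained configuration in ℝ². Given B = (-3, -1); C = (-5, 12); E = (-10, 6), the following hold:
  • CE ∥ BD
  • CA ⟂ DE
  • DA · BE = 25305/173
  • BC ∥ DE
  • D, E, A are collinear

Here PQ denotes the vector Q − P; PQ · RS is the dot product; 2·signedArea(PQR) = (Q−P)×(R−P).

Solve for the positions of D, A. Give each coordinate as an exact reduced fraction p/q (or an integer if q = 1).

A = (-1866/173, 1922/173)
D = (-8, -7)

1. D_x = -8  [BC ∥ DE ∩ CE ∥ BD]
2. D_y = -7  [BC ∥ DE ∩ CE ∥ BD]
   → D = (-8, -7)
3. A_x = -1866/173  [D, E, A are collinear ∩ CA ⟂ DE]
4. A_y = 1922/173  [D, E, A are collinear ∩ CA ⟂ DE]
   → A = (-1866/173, 1922/173)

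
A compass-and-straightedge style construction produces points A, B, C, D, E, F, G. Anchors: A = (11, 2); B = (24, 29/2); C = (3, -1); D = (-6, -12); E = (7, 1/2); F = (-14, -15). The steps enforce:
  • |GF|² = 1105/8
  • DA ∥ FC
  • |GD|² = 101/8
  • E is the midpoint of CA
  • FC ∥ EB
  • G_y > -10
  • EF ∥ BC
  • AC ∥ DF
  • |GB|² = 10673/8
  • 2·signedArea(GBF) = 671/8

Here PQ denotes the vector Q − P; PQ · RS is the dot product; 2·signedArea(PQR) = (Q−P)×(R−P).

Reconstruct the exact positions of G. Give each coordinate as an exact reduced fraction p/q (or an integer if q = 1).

1. G_x = -15/4  [line 59/2·x + -38·y + -1927/8 = 0 ∩ |GD|² = 101/8]
2. G_y = -37/4  [line 59/2·x + -38·y + -1927/8 = 0 ∩ |GD|² = 101/8]
   → G = (-15/4, -37/4)

G = (-15/4, -37/4)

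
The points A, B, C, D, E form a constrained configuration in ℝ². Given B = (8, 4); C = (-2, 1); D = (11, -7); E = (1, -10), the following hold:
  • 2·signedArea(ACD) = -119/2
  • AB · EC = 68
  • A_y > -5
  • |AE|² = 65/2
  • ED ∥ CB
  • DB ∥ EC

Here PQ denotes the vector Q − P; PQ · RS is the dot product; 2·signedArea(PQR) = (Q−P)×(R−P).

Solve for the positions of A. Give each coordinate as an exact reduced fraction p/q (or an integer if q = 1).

1. A_x = -1/2  [2·signedArea(ACD) = -119/2 ∩ AB · EC = 68]
2. A_y = -9/2  [2·signedArea(ACD) = -119/2 ∩ AB · EC = 68]
   → A = (-1/2, -9/2)

A = (-1/2, -9/2)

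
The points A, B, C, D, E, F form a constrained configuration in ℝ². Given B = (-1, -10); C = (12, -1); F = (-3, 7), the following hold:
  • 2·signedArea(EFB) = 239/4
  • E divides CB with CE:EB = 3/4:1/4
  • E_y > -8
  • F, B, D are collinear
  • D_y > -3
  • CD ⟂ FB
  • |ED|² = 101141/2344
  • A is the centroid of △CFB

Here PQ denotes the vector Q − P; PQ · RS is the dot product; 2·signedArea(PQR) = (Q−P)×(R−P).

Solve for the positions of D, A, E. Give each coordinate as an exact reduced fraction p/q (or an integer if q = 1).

A = (8/3, -4/3)
D = (-547/293, -771/293)
E = (9/4, -31/4)

1. D_x = -547/293  [F, B, D are collinear ∩ CD ⟂ FB]
2. D_y = -771/293  [F, B, D are collinear ∩ CD ⟂ FB]
   → D = (-547/293, -771/293)
3. A_x = 8/3  [A is the centroid of △CFB]
4. A_y = -4/3  [A is the centroid of △CFB]
   → A = (8/3, -4/3)
5. E_x = 9/4  [E divides CB with CE:EB = 3/4:1/4]
6. E_y = -31/4  [E divides CB with CE:EB = 3/4:1/4]
   → E = (9/4, -31/4)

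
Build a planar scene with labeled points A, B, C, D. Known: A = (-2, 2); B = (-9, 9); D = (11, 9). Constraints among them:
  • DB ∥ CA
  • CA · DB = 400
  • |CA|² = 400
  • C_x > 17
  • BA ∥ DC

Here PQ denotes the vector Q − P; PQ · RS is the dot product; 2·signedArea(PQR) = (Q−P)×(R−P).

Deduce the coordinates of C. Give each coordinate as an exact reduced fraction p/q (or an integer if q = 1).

C = (18, 2)

1. C_x = 18  [DB ∥ CA ∩ BA ∥ DC]
2. C_y = 2  [DB ∥ CA ∩ BA ∥ DC]
   → C = (18, 2)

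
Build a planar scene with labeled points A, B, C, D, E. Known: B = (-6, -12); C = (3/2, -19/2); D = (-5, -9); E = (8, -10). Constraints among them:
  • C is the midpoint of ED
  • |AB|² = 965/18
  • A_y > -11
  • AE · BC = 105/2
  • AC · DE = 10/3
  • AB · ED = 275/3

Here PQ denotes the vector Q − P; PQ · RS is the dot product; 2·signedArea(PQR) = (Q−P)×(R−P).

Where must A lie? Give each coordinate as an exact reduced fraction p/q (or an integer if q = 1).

A = (7/6, -21/2)

1. A_x = 7/6  [AE · BC = 105/2 ∩ AB · ED = 275/3]
2. A_y = -21/2  [AE · BC = 105/2 ∩ AB · ED = 275/3]
   → A = (7/6, -21/2)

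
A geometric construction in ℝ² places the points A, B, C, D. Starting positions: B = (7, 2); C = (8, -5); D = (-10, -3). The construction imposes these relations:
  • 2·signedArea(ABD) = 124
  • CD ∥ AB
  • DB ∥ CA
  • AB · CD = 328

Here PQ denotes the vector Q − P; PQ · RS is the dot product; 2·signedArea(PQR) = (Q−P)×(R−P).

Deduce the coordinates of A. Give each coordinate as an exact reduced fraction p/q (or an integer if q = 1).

1. A_x = 25  [CD ∥ AB ∩ DB ∥ CA]
2. A_y = 0  [CD ∥ AB ∩ DB ∥ CA]
   → A = (25, 0)

A = (25, 0)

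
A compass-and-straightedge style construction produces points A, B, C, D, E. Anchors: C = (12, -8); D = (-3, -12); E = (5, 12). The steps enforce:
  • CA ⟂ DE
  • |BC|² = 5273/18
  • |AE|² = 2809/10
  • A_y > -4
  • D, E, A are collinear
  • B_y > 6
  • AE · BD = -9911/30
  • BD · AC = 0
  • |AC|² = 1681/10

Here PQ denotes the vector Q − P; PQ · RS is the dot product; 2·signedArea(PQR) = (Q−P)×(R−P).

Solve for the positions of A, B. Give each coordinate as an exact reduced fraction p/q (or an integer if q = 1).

1. A_x = -3/10  [D, E, A are collinear ∩ CA ⟂ DE]
2. A_y = -39/10  [D, E, A are collinear ∩ CA ⟂ DE]
   → A = (-3/10, -39/10)
3. B_x = 97/30  [BD · AC = 0 ∩ AE · BD = -9911/30]
4. B_y = 67/10  [BD · AC = 0 ∩ AE · BD = -9911/30]
   → B = (97/30, 67/10)

A = (-3/10, -39/10)
B = (97/30, 67/10)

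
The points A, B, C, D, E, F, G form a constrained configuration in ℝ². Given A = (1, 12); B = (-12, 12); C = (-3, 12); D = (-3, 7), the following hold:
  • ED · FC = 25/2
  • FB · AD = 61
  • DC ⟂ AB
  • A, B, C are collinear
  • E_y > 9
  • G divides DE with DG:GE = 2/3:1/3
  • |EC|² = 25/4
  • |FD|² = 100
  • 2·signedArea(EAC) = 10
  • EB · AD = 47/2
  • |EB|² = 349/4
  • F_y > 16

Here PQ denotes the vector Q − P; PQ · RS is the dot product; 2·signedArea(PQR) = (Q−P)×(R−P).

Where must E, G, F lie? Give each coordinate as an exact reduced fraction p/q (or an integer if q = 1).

1. E_x = -3  [2·signedArea(EAC) = 10 ∩ EB · AD = 47/2]
2. E_y = 19/2  [2·signedArea(EAC) = 10 ∩ EB · AD = 47/2]
   → E = (-3, 19/2)
3. G_x = -3  [G divides DE with DG:GE = 2/3:1/3]
4. G_y = 26/3  [G divides DE with DG:GE = 2/3:1/3]
   → G = (-3, 26/3)
5. F_x = -3  [FB · AD = 61 ∩ ED · FC = 25/2]
6. F_y = 17  [FB · AD = 61 ∩ ED · FC = 25/2]
   → F = (-3, 17)

E = (-3, 19/2)
F = (-3, 17)
G = (-3, 26/3)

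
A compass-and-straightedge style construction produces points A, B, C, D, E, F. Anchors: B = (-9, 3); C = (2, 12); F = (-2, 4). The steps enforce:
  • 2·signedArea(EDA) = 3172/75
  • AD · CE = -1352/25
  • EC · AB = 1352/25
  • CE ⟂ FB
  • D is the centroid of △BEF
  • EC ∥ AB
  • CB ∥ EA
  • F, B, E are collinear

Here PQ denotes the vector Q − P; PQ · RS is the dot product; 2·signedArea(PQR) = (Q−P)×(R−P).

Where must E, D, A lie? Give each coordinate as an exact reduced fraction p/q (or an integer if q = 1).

A = (-199/25, -107/25)
D = (-199/75, 293/75)
E = (76/25, 118/25)

1. E_x = 76/25  [F, B, E are collinear ∩ CE ⟂ FB]
2. E_y = 118/25  [F, B, E are collinear ∩ CE ⟂ FB]
   → E = (76/25, 118/25)
3. D_x = -199/75  [D is the centroid of △BEF]
4. D_y = 293/75  [D is the centroid of △BEF]
   → D = (-199/75, 293/75)
5. A_x = -199/25  [EC ∥ AB ∩ CB ∥ EA]
6. A_y = -107/25  [EC ∥ AB ∩ CB ∥ EA]
   → A = (-199/25, -107/25)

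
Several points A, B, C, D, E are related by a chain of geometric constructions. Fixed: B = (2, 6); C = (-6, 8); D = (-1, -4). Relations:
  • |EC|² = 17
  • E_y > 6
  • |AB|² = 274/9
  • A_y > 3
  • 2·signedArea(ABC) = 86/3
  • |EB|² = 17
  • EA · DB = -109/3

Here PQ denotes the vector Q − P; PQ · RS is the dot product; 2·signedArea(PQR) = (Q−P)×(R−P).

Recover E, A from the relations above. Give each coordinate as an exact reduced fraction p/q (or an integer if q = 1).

1. A_x = -3  [line -2·x + -8·y + 70/3 = 0 ∩ |AB|² = 274/9]
2. A_y = 11/3  [line -2·x + -8·y + 70/3 = 0 ∩ |AB|² = 274/9]
   → A = (-3, 11/3)
3. E_x = -2  [line -3·x + -10·y + 64 = 0 ∩ |EB|² = 17]
4. E_y = 7  [line -3·x + -10·y + 64 = 0 ∩ |EB|² = 17]
   → E = (-2, 7)

A = (-3, 11/3)
E = (-2, 7)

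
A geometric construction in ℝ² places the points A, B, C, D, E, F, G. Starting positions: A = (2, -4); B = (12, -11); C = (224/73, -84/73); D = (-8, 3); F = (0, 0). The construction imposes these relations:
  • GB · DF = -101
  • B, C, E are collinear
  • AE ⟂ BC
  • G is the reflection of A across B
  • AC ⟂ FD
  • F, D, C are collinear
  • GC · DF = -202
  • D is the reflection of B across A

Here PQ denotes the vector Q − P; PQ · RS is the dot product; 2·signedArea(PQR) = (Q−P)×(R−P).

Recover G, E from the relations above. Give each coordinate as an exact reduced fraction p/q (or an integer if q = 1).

E = (3772224/942065, -2056108/942065)
G = (22, -18)

1. G_x = 22  [G is the reflection of A across B]
2. G_y = -18  [G is the reflection of A across B]
   → G = (22, -18)
3. E_x = 3772224/942065  [B, C, E are collinear ∩ AE ⟂ BC]
4. E_y = -2056108/942065  [B, C, E are collinear ∩ AE ⟂ BC]
   → E = (3772224/942065, -2056108/942065)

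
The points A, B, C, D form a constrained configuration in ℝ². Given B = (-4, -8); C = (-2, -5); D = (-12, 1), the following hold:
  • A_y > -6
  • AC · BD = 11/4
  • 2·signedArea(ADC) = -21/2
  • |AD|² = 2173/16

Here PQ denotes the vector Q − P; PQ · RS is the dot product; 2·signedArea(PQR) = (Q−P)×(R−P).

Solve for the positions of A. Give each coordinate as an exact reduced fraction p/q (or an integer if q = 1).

A = (-5/2, -23/4)

1. A_x = -5/2  [AC · BD = 11/4 ∩ 2·signedArea(ADC) = -21/2]
2. A_y = -23/4  [AC · BD = 11/4 ∩ 2·signedArea(ADC) = -21/2]
   → A = (-5/2, -23/4)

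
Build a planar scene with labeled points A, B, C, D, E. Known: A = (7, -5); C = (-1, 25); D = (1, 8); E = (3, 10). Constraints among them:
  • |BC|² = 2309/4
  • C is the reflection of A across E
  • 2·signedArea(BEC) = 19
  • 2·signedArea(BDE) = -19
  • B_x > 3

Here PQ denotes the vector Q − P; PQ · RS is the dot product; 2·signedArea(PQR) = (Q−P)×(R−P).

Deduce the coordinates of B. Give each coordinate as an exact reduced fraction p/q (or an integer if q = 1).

B = (4, 3/2)

1. B_x = 4  [2·signedArea(BDE) = -19 ∩ 2·signedArea(BEC) = 19]
2. B_y = 3/2  [2·signedArea(BDE) = -19 ∩ 2·signedArea(BEC) = 19]
   → B = (4, 3/2)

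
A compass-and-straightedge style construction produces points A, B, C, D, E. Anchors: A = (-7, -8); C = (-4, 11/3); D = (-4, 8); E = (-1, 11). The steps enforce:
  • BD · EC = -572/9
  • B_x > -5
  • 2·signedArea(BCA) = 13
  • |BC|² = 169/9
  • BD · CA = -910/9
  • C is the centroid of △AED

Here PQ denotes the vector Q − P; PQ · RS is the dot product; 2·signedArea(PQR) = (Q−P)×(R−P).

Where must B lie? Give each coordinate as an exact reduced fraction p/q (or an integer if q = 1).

1. B_x = -4  [2·signedArea(BCA) = 13 ∩ BD · EC = -572/9]
2. B_y = -2/3  [2·signedArea(BCA) = 13 ∩ BD · EC = -572/9]
   → B = (-4, -2/3)

B = (-4, -2/3)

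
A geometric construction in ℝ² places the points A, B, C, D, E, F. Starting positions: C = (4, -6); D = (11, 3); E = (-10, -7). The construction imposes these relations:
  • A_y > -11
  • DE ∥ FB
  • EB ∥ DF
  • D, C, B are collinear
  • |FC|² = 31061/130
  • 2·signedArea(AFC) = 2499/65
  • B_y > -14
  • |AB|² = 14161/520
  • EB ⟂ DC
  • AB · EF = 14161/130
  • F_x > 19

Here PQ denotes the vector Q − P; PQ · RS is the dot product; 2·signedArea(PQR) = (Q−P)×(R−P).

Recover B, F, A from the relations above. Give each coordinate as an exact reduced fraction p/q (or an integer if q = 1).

A = (-1529/260, -2653/260)
B = (-229/130, -1743/130)
F = (2501/130, -443/130)

1. B_x = -229/130  [D, C, B are collinear ∩ EB ⟂ DC]
2. B_y = -1743/130  [D, C, B are collinear ∩ EB ⟂ DC]
   → B = (-229/130, -1743/130)
3. F_x = 2501/130  [DE ∥ FB ∩ EB ∥ DF]
4. F_y = -443/130  [DE ∥ FB ∩ EB ∥ DF]
   → F = (2501/130, -443/130)
5. A_x = -1529/260  [AB · EF = 14161/130 ∩ 2·signedArea(AFC) = 2499/65]
6. A_y = -2653/260  [AB · EF = 14161/130 ∩ 2·signedArea(AFC) = 2499/65]
   → A = (-1529/260, -2653/260)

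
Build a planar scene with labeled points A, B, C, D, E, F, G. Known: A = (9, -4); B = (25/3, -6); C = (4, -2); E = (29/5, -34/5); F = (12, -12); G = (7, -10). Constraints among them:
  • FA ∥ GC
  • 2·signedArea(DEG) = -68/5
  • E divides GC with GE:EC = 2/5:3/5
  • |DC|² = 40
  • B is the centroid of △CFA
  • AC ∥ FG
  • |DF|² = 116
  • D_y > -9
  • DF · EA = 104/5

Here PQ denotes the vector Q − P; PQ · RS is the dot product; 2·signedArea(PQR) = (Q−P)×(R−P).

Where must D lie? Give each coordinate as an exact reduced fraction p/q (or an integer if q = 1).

D = (2, -8)

1. D_x = 2  [2·signedArea(DEG) = -68/5 ∩ DF · EA = 104/5]
2. D_y = -8  [2·signedArea(DEG) = -68/5 ∩ DF · EA = 104/5]
   → D = (2, -8)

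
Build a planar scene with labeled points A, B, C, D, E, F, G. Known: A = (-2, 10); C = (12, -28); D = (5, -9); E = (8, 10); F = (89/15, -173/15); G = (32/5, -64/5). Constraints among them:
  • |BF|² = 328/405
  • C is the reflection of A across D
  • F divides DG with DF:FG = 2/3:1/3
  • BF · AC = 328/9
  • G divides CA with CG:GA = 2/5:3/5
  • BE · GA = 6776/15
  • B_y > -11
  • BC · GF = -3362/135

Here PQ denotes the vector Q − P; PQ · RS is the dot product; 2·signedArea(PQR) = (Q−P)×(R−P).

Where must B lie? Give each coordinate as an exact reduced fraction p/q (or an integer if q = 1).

1. B_x = 253/45  [line -14·x + 38·y + 4364/9 = 0 ∩ |BF|² = 328/405]
2. B_y = -481/45  [line -14·x + 38·y + 4364/9 = 0 ∩ |BF|² = 328/405]
   → B = (253/45, -481/45)

B = (253/45, -481/45)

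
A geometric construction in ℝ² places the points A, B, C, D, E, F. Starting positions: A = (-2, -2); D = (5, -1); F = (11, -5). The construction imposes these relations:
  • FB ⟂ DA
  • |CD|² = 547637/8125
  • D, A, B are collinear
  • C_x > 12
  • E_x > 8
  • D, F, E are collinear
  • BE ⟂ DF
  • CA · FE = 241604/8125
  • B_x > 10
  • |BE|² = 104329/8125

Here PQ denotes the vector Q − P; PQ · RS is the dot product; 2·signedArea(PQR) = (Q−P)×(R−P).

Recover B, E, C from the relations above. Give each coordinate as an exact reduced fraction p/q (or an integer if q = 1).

B = (258/25, -6/25)
C = (160/13, 891/325)
E = (2708/325, -1047/325)

1. B_x = 258/25  [D, A, B are collinear ∩ FB ⟂ DA]
2. B_y = -6/25  [D, A, B are collinear ∩ FB ⟂ DA]
   → B = (258/25, -6/25)
3. E_x = 2708/325  [D, F, E are collinear ∩ BE ⟂ DF]
4. E_y = -1047/325  [D, F, E are collinear ∩ BE ⟂ DF]
   → E = (2708/325, -1047/325)
5. C_x = 160/13  [line 867/325·x + -578/325·y + -227154/8125 = 0 ∩ |CD|² = 547637/8125]
6. C_y = 891/325  [line 867/325·x + -578/325·y + -227154/8125 = 0 ∩ |CD|² = 547637/8125]
   → C = (160/13, 891/325)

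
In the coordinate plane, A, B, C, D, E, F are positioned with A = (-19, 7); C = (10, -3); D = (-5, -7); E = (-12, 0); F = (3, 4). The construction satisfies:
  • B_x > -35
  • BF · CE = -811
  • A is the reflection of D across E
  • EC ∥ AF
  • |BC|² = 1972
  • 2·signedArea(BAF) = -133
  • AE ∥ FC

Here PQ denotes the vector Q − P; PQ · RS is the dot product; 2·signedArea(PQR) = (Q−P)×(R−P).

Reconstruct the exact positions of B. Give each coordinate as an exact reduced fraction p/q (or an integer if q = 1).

B = (-34, 3)

1. B_x = -34  [2·signedArea(BAF) = -133 ∩ BF · CE = -811]
2. B_y = 3  [2·signedArea(BAF) = -133 ∩ BF · CE = -811]
   → B = (-34, 3)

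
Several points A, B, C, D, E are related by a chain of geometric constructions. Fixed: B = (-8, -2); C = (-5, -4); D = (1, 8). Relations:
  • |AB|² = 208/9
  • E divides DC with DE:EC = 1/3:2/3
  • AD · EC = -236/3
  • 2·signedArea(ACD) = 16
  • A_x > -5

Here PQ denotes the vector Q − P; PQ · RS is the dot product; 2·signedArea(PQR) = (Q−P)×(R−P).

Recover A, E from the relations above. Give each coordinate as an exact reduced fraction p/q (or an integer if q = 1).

1. A_x = -4  [line -12·x + 6·y + -52 = 0 ∩ |AB|² = 208/9]
2. A_y = 2/3  [line -12·x + 6·y + -52 = 0 ∩ |AB|² = 208/9]
   → A = (-4, 2/3)
3. E_x = -1  [AD · EC = -236/3 ∩ E divides DC with DE:EC = 1/3:2/3]
4. E_y = 4  [AD · EC = -236/3 ∩ E divides DC with DE:EC = 1/3:2/3]
   → E = (-1, 4)

A = (-4, 2/3)
E = (-1, 4)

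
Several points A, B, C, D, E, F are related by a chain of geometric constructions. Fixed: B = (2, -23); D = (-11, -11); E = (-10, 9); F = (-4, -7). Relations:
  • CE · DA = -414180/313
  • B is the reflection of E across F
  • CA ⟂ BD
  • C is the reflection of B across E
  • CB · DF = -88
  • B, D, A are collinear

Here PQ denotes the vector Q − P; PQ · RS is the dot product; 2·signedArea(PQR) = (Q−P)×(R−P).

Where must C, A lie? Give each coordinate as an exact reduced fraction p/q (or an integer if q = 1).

A = (-13414/313, 5761/313)
C = (-22, 41)

1. C_x = -22  [C is the reflection of B across E]
2. C_y = 41  [C is the reflection of B across E]
   → C = (-22, 41)
3. A_x = -13414/313  [B, D, A are collinear ∩ CA ⟂ BD]
4. A_y = 5761/313  [B, D, A are collinear ∩ CA ⟂ BD]
   → A = (-13414/313, 5761/313)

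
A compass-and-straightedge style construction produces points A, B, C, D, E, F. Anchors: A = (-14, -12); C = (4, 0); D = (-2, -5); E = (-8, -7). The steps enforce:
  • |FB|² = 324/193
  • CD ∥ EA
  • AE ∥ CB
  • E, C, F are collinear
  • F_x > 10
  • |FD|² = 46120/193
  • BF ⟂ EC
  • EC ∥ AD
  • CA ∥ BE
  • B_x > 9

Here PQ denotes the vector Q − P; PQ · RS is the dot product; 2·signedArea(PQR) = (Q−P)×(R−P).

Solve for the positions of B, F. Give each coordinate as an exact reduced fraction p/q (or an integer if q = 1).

1. B_x = 10  [CA ∥ BE ∩ AE ∥ CB]
2. B_y = 5  [CA ∥ BE ∩ AE ∥ CB]
   → B = (10, 5)
3. F_x = 2056/193  [E, C, F are collinear ∩ BF ⟂ EC]
4. F_y = 749/193  [E, C, F are collinear ∩ BF ⟂ EC]
   → F = (2056/193, 749/193)

B = (10, 5)
F = (2056/193, 749/193)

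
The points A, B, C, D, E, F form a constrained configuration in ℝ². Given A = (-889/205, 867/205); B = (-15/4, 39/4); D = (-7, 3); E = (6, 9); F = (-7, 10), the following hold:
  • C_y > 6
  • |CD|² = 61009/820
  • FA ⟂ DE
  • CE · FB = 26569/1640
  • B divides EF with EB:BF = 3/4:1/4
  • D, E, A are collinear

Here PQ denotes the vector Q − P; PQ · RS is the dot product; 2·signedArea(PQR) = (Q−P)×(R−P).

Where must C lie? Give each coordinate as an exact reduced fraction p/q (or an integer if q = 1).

C = (341/410, 1356/205)

1. C_x = 341/410  [line -13/4·x + 1/4·y + 1721/1640 = 0 ∩ |CD|² = 61009/820]
2. C_y = 1356/205  [line -13/4·x + 1/4·y + 1721/1640 = 0 ∩ |CD|² = 61009/820]
   → C = (341/410, 1356/205)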